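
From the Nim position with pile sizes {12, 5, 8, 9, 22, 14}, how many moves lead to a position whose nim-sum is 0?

1

Nim-sum: 12 XOR 5 XOR 8 XOR 9 XOR 22 XOR 14 = 16.
The overall nim-sum is X = 16. A pile of size p has a winning move iff p XOR X < p (reduce it to p XOR X).
  12: 12 XOR 16 = 28 ≥ 12 — no move.
  5: 5 XOR 16 = 21 ≥ 5 — no move.
  8: 8 XOR 16 = 24 ≥ 8 — no move.
  9: 9 XOR 16 = 25 ≥ 9 — no move.
  22: 22 XOR 16 = 6 < 22 — winning move (to 6).
  14: 14 XOR 16 = 30 ≥ 14 — no move.
That gives 1 winning move.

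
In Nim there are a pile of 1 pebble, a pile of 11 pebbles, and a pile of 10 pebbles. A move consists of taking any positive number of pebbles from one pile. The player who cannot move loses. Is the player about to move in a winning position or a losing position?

Losing position

Bitwise XOR of the heap sizes:
  0001  (1)
  1011  (11)
  1010  (10)
  ----
  0000  (0)
The nim-sum is 0, so this is a P-position: the player to move is in a losing position under optimal play.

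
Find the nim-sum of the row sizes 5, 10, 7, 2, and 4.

14

In binary:
  0101  (5)
  1010  (10)
  0111  (7)
  0010  (2)
  0100  (4)
  ----
  1110  (14)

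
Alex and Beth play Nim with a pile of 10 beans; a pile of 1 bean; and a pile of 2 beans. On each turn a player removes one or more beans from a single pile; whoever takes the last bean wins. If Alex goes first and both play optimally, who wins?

Compute the nim-sum pairwise:
10 XOR 1 = 11
11 XOR 2 = 9
The nim-sum is 9 ≠ 0, so this is an N-position: the player to move can win; Alex has a winning move.

Alex wins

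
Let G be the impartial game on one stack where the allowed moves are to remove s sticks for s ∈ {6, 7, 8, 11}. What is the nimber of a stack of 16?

Grundy values for subtraction set {6, 7, 8, 11}:
k:     0  1  2  3  4  5  6  7  8  9 10 11 12 13 14 15 16
g(k):  0  0  0  0  0  0  1  1  1  1  1  1  2  2  2  2  2
So g(16) = 2.

2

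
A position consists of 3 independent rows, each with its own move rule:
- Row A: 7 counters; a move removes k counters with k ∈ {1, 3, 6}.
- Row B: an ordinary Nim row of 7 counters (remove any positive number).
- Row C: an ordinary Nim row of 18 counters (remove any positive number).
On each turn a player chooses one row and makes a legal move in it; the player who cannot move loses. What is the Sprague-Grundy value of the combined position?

22

Grundy values for row A (subtraction set {1, 3, 6}):
g(0) = mex{} = 0
g(1) = mex{0} = 1
g(2) = mex{1} = 0
g(3) = mex{0} = 1
g(4) = mex{1} = 0
g(5) = mex{0} = 1
g(6) = mex{0,1} = 2
g(7) = mex{0,1,2} = 3
So g(7) = 3.
Row B is a plain Nim row of size 7, so its Grundy value is 7.
Row C is a plain Nim row of size 18, so its Grundy value is 18.
The value of a disjunctive sum is the nim-sum of the parts.
Combined value = 3 XOR 7 XOR 18 = 22.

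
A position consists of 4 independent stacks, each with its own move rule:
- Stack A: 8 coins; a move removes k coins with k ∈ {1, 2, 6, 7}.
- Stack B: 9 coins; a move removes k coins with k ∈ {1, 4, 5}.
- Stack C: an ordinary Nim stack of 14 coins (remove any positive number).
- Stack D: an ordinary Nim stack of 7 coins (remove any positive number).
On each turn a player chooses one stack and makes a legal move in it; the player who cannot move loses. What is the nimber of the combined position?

8

Build the Grundy sequence for stack A with g(k) = mex{g(k−s) : s ∈ {1, 2, 6, 7}, s ≤ k}:
g(0) = mex{} = 0
g(1) = mex{0} = 1
g(2) = mex{0,1} = 2
g(3) = mex{1,2} = 0
g(4) = mex{0,2} = 1
g(5) = mex{0,1} = 2
g(6) = mex{0,1,2} = 3
g(7) = mex{0,1,2,3} = 4
g(8) = mex{1,2,3,4} = 0
So g(8) = 0.
Grundy values for stack B (subtraction set {1, 4, 5}):
g(0) = mex{} = 0
g(1) = mex{0} = 1
g(2) = mex{1} = 0
g(3) = mex{0} = 1
g(4) = mex{0,1} = 2
g(5) = mex{0,1,2} = 3
g(6) = mex{0,1,3} = 2
g(7) = mex{0,1,2} = 3
g(8) = mex{1,2,3} = 0
g(9) = mex{0,2,3} = 1
So g(9) = 1.
Stack C is a plain Nim stack of size 14, so its Grundy value is 14.
Stack D is a plain Nim stack of size 7, so its Grundy value is 7.
By the Sprague-Grundy theorem, the Grundy value of a sum of independent games is the XOR of the component values.
Combined value = 0 XOR 1 XOR 14 XOR 7 = 8.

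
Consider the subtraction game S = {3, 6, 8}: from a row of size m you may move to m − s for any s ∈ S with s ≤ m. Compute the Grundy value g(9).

Compute g(0), g(1), … for moves {3, 6, 8}:
k:     0  1  2  3  4  5  6  7  8  9
g(k):  0  0  0  1  1  1  2  2  2  3
So g(9) = 3.

3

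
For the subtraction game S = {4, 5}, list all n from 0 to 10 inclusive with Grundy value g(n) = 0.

0, 1, 2, 3, 9, 10

Compute g(0), g(1), … for moves {4, 5}:
k:     0  1  2  3  4  5  6  7  8  9 10
g(k):  0  0  0  0  1  1  1  1  2  0  0
The P-positions (g = 0) in 0..10 are 0, 1, 2, 3, 9, 10.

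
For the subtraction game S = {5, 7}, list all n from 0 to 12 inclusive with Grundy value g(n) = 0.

Build the Grundy sequence with g(k) = mex{g(k−s) : s ∈ {5, 7}, s ≤ k}:
k:     0  1  2  3  4  5  6  7  8  9 10 11 12
g(k):  0  0  0  0  0  1  1  1  1  1  2  2  0
The P-positions (g = 0) in 0..12 are 0, 1, 2, 3, 4, 12.

0, 1, 2, 3, 4, 12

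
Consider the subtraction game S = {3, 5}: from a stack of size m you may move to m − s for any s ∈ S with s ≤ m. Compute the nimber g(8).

0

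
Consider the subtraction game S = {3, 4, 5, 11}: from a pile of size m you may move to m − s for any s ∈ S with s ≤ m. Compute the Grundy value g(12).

1

Build the Grundy sequence with g(k) = mex{g(k−s) : s ∈ {3, 4, 5, 11}, s ≤ k}:
k:     0  1  2  3  4  5  6  7  8  9 10 11 12
g(k):  0  0  0  1  1  1  2  2  0  0  0  1  1
So g(12) = 1.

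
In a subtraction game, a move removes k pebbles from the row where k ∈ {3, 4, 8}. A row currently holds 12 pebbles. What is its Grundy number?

0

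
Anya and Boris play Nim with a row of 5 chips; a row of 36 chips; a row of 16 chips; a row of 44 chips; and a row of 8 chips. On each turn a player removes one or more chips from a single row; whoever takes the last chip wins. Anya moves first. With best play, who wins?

Anya wins

Bitwise XOR of the heap sizes:
  000101  (5)
  100100  (36)
  010000  (16)
  101100  (44)
  001000  (8)
  ------
  010101  (21)
The nim-sum is 21 ≠ 0, so this is an N-position: the player to move can win; Anya has a winning move.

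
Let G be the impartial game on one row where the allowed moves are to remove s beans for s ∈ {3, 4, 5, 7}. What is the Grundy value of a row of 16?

Compute g(0), g(1), … for moves {3, 4, 5, 7}:
k:     0  1  2  3  4  5  6  7  8  9 10 11 12 13 14 15 16
g(k):  0  0  0  1  1  1  2  2  2  3  0  0  0  1  1  1  2
So g(16) = 2.

2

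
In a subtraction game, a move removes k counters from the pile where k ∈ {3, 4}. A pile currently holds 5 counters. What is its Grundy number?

Grundy values for subtraction set {3, 4}:
k:     0  1  2  3  4  5
g(k):  0  0  0  1  1  1
So g(5) = 1.

1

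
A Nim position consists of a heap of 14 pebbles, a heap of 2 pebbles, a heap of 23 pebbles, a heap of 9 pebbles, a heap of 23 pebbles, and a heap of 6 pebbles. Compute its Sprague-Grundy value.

3

Nim-sum: 14 ⊕ 2 ⊕ 23 ⊕ 9 ⊕ 23 ⊕ 6 = 3.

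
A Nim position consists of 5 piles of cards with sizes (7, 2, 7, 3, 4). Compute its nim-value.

5

Nim-sum: 7 ⊕ 2 ⊕ 7 ⊕ 3 ⊕ 4 = 5.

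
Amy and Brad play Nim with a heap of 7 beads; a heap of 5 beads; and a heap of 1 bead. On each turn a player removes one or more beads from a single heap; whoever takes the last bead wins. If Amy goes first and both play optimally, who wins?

Nim-sum: 7 ^ 5 ^ 1 = 3.
The nim-sum is 3 ≠ 0, so this is an N-position: the player to move can win; Amy has a winning move.

Amy wins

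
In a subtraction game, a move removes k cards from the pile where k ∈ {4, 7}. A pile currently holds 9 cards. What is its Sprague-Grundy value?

2

Build the Grundy sequence with g(k) = mex{g(k−s) : s ∈ {4, 7}, s ≤ k}:
k:     0  1  2  3  4  5  6  7  8  9
g(k):  0  0  0  0  1  1  1  1  2  2
So g(9) = 2.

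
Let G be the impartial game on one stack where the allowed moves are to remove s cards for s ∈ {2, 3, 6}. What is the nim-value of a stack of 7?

1

Grundy values for subtraction set {2, 3, 6}:
g(0) = mex{} = 0
g(1) = mex{} = 0
g(2) = mex{0} = 1
g(3) = mex{0} = 1
g(4) = mex{0,1} = 2
g(5) = mex{1} = 0
g(6) = mex{0,1,2} = 3
g(7) = mex{0,2} = 1
So g(7) = 1.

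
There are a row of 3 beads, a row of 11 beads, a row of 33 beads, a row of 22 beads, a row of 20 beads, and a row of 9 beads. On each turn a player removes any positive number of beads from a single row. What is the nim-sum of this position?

34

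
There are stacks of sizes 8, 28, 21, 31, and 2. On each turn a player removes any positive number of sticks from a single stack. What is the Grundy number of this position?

28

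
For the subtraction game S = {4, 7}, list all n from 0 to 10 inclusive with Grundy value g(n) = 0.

Grundy values for subtraction set {4, 7}:
k:     0  1  2  3  4  5  6  7  8  9 10
g(k):  0  0  0  0  1  1  1  1  2  2  2
The P-positions (g = 0) in 0..10 are 0, 1, 2, 3.

0, 1, 2, 3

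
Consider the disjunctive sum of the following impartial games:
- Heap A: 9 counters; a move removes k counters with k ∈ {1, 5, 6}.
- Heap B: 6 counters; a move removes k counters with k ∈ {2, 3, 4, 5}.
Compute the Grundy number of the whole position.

0

For heap A, compute g(0), g(1), … with moves {1, 5, 6}:
g(0) = mex{} = 0
g(1) = mex{0} = 1
g(2) = mex{1} = 0
g(3) = mex{0} = 1
g(4) = mex{1} = 0
g(5) = mex{0} = 1
g(6) = mex{0,1} = 2
g(7) = mex{0,1,2} = 3
g(8) = mex{0,1,3} = 2
g(9) = mex{0,1,2} = 3
So g(9) = 3.
Build the Grundy sequence for heap B with g(k) = mex{g(k−s) : s ∈ {2, 3, 4, 5}, s ≤ k}:
k:     0  1  2  3  4  5  6
g(k):  0  0  1  1  2  2  3
So g(6) = 3.
The value of a disjunctive sum is the nim-sum of the parts.
Combined value = 3 XOR 3 = 0.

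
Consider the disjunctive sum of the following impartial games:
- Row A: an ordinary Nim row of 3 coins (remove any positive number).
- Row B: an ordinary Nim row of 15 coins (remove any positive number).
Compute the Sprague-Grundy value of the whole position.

12

Row A is a plain Nim row of size 3, so its Grundy value is 3.
Row B is a plain Nim row of size 15, so its Grundy value is 15.
By the Sprague-Grundy theorem, the Grundy value of a sum of independent games is the XOR of the component values.
Combined value = 3 ⊕ 15 = 12.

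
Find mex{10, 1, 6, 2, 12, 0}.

3

The values 0, 1, 2 are all present; 3 is the first non-negative integer missing from the set.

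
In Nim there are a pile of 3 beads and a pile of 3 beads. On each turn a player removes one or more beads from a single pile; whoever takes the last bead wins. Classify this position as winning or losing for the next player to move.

Nim-sum: 3 XOR 3 = 0.
The nim-sum is 0, so this is a P-position: the player to move is in a losing position under optimal play.

Losing position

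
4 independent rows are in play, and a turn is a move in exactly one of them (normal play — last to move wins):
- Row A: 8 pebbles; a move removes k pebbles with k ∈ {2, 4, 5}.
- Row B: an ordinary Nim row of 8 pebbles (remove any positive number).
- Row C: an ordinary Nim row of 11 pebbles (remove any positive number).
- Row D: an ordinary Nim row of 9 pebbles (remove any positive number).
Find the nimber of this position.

10

Build the Grundy sequence for row A with g(k) = mex{g(k−s) : s ∈ {2, 4, 5}, s ≤ k}:
g(0) = mex{} = 0
g(1) = mex{} = 0
g(2) = mex{0} = 1
g(3) = mex{0} = 1
g(4) = mex{0,1} = 2
g(5) = mex{0,1} = 2
g(6) = mex{0,1,2} = 3
g(7) = mex{1,2} = 0
g(8) = mex{1,2,3} = 0
So g(8) = 0.
Row B is a plain Nim row of size 8, so its Grundy value is 8.
Row C is a plain Nim row of size 11, so its Grundy value is 11.
Row D is a plain Nim row of size 9, so its Grundy value is 9.
By the Sprague-Grundy theorem, the Grundy value of a sum of independent games is the XOR of the component values.
Combined value = 0 XOR 8 XOR 11 XOR 9 = 10.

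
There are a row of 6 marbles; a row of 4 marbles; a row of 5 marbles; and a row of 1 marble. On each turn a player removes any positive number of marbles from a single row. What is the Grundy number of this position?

6

Write each in binary and XOR column by column:
  110  (6)
  100  (4)
  101  (5)
  001  (1)
  ---
  110  (6)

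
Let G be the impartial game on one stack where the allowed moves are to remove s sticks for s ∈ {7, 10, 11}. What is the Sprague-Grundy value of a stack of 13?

1

Grundy values for subtraction set {7, 10, 11}:
k:     0  1  2  3  4  5  6  7  8  9 10 11 12 13
g(k):  0  0  0  0  0  0  0  1  1  1  1  1  1  1
So g(13) = 1.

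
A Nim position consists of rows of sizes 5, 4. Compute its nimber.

Compute the nim-sum pairwise:
5 ^ 4 = 1

1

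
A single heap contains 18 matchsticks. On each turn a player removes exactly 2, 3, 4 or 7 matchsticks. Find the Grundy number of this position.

Build the Grundy sequence with g(k) = mex{g(k−s) : s ∈ {2, 3, 4, 7}, s ≤ k}:
k:     0  1  2  3  4  5  6  7  8  9 10 11 12 13 14 15 16 17 18
g(k):  0  0  1  1  2  2  0  3  1  4  2  0  0  1  1  2  2  0  3
So g(18) = 3.

3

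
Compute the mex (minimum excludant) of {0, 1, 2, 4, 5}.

The values 0, 1, 2 are all present; 3 is the first non-negative integer missing from the set.

3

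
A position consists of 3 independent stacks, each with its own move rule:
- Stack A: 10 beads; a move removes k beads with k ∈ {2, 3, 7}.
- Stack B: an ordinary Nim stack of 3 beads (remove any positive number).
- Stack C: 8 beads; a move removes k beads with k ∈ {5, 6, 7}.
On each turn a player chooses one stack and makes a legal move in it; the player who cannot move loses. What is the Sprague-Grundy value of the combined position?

Grundy values for stack A (subtraction set {2, 3, 7}):
k:     0  1  2  3  4  5  6  7  8  9 10
g(k):  0  0  1  1  2  0  0  1  1  2  0
So g(10) = 0.
Stack B is a plain Nim stack of size 3, so its Grundy value is 3.
Build the Grundy sequence for stack C with g(k) = mex{g(k−s) : s ∈ {5, 6, 7}, s ≤ k}:
k:     0  1  2  3  4  5  6  7  8
g(k):  0  0  0  0  0  1  1  1  1
So g(8) = 1.
By the Sprague-Grundy theorem, the Grundy value of a sum of independent games is the XOR of the component values.
Combined value = 0 XOR 3 XOR 1 = 2.

2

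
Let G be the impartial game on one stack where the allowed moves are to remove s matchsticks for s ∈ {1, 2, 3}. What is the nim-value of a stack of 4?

Build the Grundy sequence with g(k) = mex{g(k−s) : s ∈ {1, 2, 3}, s ≤ k}:
g(0) = mex{} = 0
g(1) = mex{0} = 1
g(2) = mex{0,1} = 2
g(3) = mex{0,1,2} = 3
g(4) = mex{1,2,3} = 0
So g(4) = 0.

0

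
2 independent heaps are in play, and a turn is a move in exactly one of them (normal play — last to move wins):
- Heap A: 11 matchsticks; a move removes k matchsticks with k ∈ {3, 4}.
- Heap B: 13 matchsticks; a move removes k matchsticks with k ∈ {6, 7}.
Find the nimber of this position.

1

Build the Grundy sequence for heap A with g(k) = mex{g(k−s) : s ∈ {3, 4}, s ≤ k}:
k:     0  1  2  3  4  5  6  7  8  9 10 11
g(k):  0  0  0  1  1  1  2  0  0  0  1  1
So g(11) = 1.
Build the Grundy sequence for heap B with g(k) = mex{g(k−s) : s ∈ {6, 7}, s ≤ k}:
g(0) = mex{} = 0
g(1) = mex{} = 0
g(2) = mex{} = 0
g(3) = mex{} = 0
g(4) = mex{} = 0
g(5) = mex{} = 0
g(6) = mex{0} = 1
g(7) = mex{0} = 1
g(8) = mex{0} = 1
g(9) = mex{0} = 1
g(10) = mex{0} = 1
g(11) = mex{0} = 1
g(12) = mex{0,1} = 2
g(13) = mex{1} = 0
So g(13) = 0.
By the Sprague-Grundy theorem, the Grundy value of a sum of independent games is the XOR of the component values.
Combined value = 1 ⊕ 0 = 1.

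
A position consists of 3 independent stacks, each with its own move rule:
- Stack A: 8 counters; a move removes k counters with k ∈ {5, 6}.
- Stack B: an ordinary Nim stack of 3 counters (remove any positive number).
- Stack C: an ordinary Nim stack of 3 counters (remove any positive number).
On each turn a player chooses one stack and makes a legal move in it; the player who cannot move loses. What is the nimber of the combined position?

1

For stack A, compute g(0), g(1), … with moves {5, 6}:
k:     0  1  2  3  4  5  6  7  8
g(k):  0  0  0  0  0  1  1  1  1
So g(8) = 1.
Stack B is a plain Nim stack of size 3, so its Grundy value is 3.
Stack C is a plain Nim stack of size 3, so its Grundy value is 3.
By the Sprague-Grundy theorem, the Grundy value of a sum of independent games is the XOR of the component values.
Combined value = 1 XOR 3 XOR 3 = 1.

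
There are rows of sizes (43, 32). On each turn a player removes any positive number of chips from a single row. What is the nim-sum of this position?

11

Compute the nim-sum pairwise:
43 XOR 32 = 11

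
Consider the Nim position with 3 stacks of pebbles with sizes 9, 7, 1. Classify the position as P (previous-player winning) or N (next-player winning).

Nim-sum: 9 ^ 7 ^ 1 = 15.
The nim-sum is 15 ≠ 0, so this is an N-position: the player to move can win.

N-position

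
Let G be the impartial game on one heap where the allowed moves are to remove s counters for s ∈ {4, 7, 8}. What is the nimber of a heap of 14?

0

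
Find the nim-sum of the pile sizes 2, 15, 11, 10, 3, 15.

Write each in binary and XOR column by column:
  0010  (2)
  1111  (15)
  1011  (11)
  1010  (10)
  0011  (3)
  1111  (15)
  ----
  0000  (0)

0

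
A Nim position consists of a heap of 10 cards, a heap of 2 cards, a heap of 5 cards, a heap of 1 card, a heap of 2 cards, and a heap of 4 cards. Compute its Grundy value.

10

Compute the nim-sum pairwise:
10 XOR 2 = 8
8 XOR 5 = 13
13 XOR 1 = 12
12 XOR 2 = 14
14 XOR 4 = 10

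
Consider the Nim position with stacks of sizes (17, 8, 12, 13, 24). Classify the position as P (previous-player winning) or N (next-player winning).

Nim-sum: 17 ⊕ 8 ⊕ 12 ⊕ 13 ⊕ 24 = 0.
The nim-sum is 0, so this is a P-position: the player to move is in a losing position under optimal play.

P-position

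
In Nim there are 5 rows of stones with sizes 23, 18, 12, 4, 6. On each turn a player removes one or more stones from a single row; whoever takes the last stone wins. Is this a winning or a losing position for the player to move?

Winning position

Write each in binary and XOR column by column:
  10111  (23)
  10010  (18)
  01100  (12)
  00100  (4)
  00110  (6)
  -----
  01011  (11)
The nim-sum is 11 ≠ 0, so this is an N-position: the player to move can win.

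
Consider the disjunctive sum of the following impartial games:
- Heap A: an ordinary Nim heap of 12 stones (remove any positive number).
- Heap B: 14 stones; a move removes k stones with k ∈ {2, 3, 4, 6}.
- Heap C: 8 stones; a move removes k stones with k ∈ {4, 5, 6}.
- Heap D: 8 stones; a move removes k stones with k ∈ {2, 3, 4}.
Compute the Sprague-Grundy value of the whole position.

12

Heap A is a plain Nim heap of size 12, so its Grundy value is 12.
Grundy values for heap B (subtraction set {2, 3, 4, 6}):
k:     0  1  2  3  4  5  6  7  8  9 10 11 12 13 14
g(k):  0  0  1  1  2  2  3  3  0  0  1  1  2  2  3
So g(14) = 3.
For heap C, compute g(0), g(1), … with moves {4, 5, 6}:
k:     0  1  2  3  4  5  6  7  8
g(k):  0  0  0  0  1  1  1  1  2
So g(8) = 2.
Build the Grundy sequence for heap D with g(k) = mex{g(k−s) : s ∈ {2, 3, 4}, s ≤ k}:
k:     0  1  2  3  4  5  6  7  8
g(k):  0  0  1  1  2  2  0  0  1
So g(8) = 1.
By the Sprague-Grundy theorem, the Grundy value of a sum of independent games is the XOR of the component values.
Combined value = 12 XOR 3 XOR 2 XOR 1 = 12.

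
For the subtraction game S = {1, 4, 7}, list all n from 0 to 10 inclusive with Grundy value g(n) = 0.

Compute g(0), g(1), … for moves {1, 4, 7}:
g(0) = mex{} = 0
g(1) = mex{0} = 1
g(2) = mex{1} = 0
g(3) = mex{0} = 1
g(4) = mex{0,1} = 2
g(5) = mex{1,2} = 0
g(6) = mex{0} = 1
g(7) = mex{0,1} = 2
g(8) = mex{1,2} = 0
g(9) = mex{0} = 1
g(10) = mex{1} = 0
The P-positions (g = 0) in 0..10 are 0, 2, 5, 8, 10.

0, 2, 5, 8, 10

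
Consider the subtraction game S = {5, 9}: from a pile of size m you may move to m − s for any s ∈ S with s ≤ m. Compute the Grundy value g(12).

2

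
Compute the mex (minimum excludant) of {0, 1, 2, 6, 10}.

The values 0, 1, 2 are all present; 3 is the first non-negative integer missing from the set.

3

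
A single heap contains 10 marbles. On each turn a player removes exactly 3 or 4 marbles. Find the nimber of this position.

1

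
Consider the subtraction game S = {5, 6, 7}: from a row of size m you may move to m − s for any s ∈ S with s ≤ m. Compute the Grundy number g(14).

0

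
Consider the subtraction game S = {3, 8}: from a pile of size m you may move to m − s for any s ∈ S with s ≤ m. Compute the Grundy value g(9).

1

Compute g(0), g(1), … for moves {3, 8}:
k:     0  1  2  3  4  5  6  7  8  9
g(k):  0  0  0  1  1  1  0  0  2  1
So g(9) = 1.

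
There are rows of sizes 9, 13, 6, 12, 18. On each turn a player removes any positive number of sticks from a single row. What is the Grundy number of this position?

28

In binary:
  01001  (9)
  01101  (13)
  00110  (6)
  01100  (12)
  10010  (18)
  -----
  11100  (28)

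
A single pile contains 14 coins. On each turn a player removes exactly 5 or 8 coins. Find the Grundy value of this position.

0

Grundy values for subtraction set {5, 8}:
k:     0  1  2  3  4  5  6  7  8  9 10 11 12 13 14
g(k):  0  0  0  0  0  1  1  1  1  1  2  2  2  0  0
So g(14) = 0.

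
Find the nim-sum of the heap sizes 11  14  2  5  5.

7

Write each in binary and XOR column by column:
  1011  (11)
  1110  (14)
  0010  (2)
  0101  (5)
  0101  (5)
  ----
  0111  (7)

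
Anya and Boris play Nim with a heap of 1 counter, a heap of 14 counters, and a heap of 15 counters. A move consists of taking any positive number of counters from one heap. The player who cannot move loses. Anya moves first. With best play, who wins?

Boris wins

Compute the nim-sum pairwise:
1 ⊕ 14 = 15
15 ⊕ 15 = 0
The nim-sum is 0, so this is a P-position: the player to move is in a losing position under optimal play; Anya is about to move from it and so loses — Boris wins.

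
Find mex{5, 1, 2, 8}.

0 is not in the set, so the mex is 0.

0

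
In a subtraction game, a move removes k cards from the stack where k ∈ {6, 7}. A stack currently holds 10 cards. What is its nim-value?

Grundy values for subtraction set {6, 7}:
g(0) = mex{} = 0
g(1) = mex{} = 0
g(2) = mex{} = 0
g(3) = mex{} = 0
g(4) = mex{} = 0
g(5) = mex{} = 0
g(6) = mex{0} = 1
g(7) = mex{0} = 1
g(8) = mex{0} = 1
g(9) = mex{0} = 1
g(10) = mex{0} = 1
So g(10) = 1.

1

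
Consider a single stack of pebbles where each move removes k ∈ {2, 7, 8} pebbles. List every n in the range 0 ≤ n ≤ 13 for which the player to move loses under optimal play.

Build the Grundy sequence with g(k) = mex{g(k−s) : s ∈ {2, 7, 8}, s ≤ k}:
k:     0  1  2  3  4  5  6  7  8  9 10 11 12 13
g(k):  0  0  1  1  0  0  1  1  2  2  0  3  1  2
The P-positions (g = 0) in 0..13 are 0, 1, 4, 5, 10.

0, 1, 4, 5, 10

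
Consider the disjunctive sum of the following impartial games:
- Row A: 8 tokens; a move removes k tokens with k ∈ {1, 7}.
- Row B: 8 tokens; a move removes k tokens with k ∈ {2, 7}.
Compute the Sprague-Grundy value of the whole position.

Build the Grundy sequence for row A with g(k) = mex{g(k−s) : s ∈ {1, 7}, s ≤ k}:
g(0) = mex{} = 0
g(1) = mex{0} = 1
g(2) = mex{1} = 0
g(3) = mex{0} = 1
g(4) = mex{1} = 0
g(5) = mex{0} = 1
g(6) = mex{1} = 0
g(7) = mex{0} = 1
g(8) = mex{1} = 0
So g(8) = 0.
Build the Grundy sequence for row B with g(k) = mex{g(k−s) : s ∈ {2, 7}, s ≤ k}:
g(0) = mex{} = 0
g(1) = mex{} = 0
g(2) = mex{0} = 1
g(3) = mex{0} = 1
g(4) = mex{1} = 0
g(5) = mex{1} = 0
g(6) = mex{0} = 1
g(7) = mex{0} = 1
g(8) = mex{0,1} = 2
So g(8) = 2.
The value of a disjunctive sum is the nim-sum of the parts.
Combined value = 0 XOR 2 = 2.

2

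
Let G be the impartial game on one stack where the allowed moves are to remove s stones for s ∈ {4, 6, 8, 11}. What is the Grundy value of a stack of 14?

3

Compute g(0), g(1), … for moves {4, 6, 8, 11}:
g(0) = mex{} = 0
g(1) = mex{} = 0
g(2) = mex{} = 0
g(3) = mex{} = 0
g(4) = mex{0} = 1
g(5) = mex{0} = 1
g(6) = mex{0} = 1
g(7) = mex{0} = 1
g(8) = mex{0,1} = 2
g(9) = mex{0,1} = 2
g(10) = mex{0,1} = 2
g(11) = mex{0,1} = 2
g(12) = mex{0,1,2} = 3
g(13) = mex{0,1,2} = 3
g(14) = mex{0,1,2} = 3
So g(14) = 3.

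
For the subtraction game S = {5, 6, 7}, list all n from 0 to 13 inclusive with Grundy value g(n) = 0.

0, 1, 2, 3, 4, 12, 13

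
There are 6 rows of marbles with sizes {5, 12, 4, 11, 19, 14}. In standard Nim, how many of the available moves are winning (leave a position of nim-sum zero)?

1

Compute the nim-sum pairwise:
5 ⊕ 12 = 9
9 ⊕ 4 = 13
13 ⊕ 11 = 6
6 ⊕ 19 = 21
21 ⊕ 14 = 27
The overall nim-sum is X = 27. A row of size p has a winning move iff p XOR X < p (reduce it to p XOR X).
  5: 5 XOR 27 = 30 ≥ 5 — no move.
  12: 12 XOR 27 = 23 ≥ 12 — no move.
  4: 4 XOR 27 = 31 ≥ 4 — no move.
  11: 11 XOR 27 = 16 ≥ 11 — no move.
  19: 19 XOR 27 = 8 < 19 — winning move (to 8).
  14: 14 XOR 27 = 21 ≥ 14 — no move.
That gives 1 winning move.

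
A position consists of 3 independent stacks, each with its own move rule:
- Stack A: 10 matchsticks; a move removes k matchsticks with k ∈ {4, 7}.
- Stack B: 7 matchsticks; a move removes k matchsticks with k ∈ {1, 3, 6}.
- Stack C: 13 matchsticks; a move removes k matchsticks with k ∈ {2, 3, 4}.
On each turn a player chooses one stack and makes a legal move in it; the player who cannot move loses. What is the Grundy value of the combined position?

Build the Grundy sequence for stack A with g(k) = mex{g(k−s) : s ∈ {4, 7}, s ≤ k}:
g(0) = mex{} = 0
g(1) = mex{} = 0
g(2) = mex{} = 0
g(3) = mex{} = 0
g(4) = mex{0} = 1
g(5) = mex{0} = 1
g(6) = mex{0} = 1
g(7) = mex{0} = 1
g(8) = mex{0,1} = 2
g(9) = mex{0,1} = 2
g(10) = mex{0,1} = 2
So g(10) = 2.
For stack B, compute g(0), g(1), … with moves {1, 3, 6}:
k:     0  1  2  3  4  5  6  7
g(k):  0  1  0  1  0  1  2  3
So g(7) = 3.
Build the Grundy sequence for stack C with g(k) = mex{g(k−s) : s ∈ {2, 3, 4}, s ≤ k}:
k:     0  1  2  3  4  5  6  7  8  9 10 11 12 13
g(k):  0  0  1  1  2  2  0  0  1  1  2  2  0  0
So g(13) = 0.
The value of a disjunctive sum is the nim-sum of the parts.
Combined value = 2 ⊕ 3 ⊕ 0 = 1.

1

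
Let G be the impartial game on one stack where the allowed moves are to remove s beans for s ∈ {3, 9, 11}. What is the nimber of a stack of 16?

Compute g(0), g(1), … for moves {3, 9, 11}:
k:     0  1  2  3  4  5  6  7  8  9 10 11 12 13 14 15 16
g(k):  0  0  0  1  1  1  0  0  0  1  1  1  2  2  0  3  3
So g(16) = 3.

3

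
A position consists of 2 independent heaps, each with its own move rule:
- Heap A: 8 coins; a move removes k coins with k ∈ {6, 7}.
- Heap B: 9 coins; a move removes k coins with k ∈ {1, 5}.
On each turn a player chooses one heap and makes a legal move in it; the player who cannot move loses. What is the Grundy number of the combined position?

0

For heap A, compute g(0), g(1), … with moves {6, 7}:
k:     0  1  2  3  4  5  6  7  8
g(k):  0  0  0  0  0  0  1  1  1
So g(8) = 1.
Grundy values for heap B (subtraction set {1, 5}):
k:     0  1  2  3  4  5  6  7  8  9
g(k):  0  1  0  1  0  1  0  1  0  1
So g(9) = 1.
The value of a disjunctive sum is the nim-sum of the parts.
Combined value = 1 XOR 1 = 0.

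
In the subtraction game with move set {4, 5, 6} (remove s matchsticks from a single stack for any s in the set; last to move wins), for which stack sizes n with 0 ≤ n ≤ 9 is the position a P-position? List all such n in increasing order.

0, 1, 2, 3

Compute g(0), g(1), … for moves {4, 5, 6}:
g(0) = mex{} = 0
g(1) = mex{} = 0
g(2) = mex{} = 0
g(3) = mex{} = 0
g(4) = mex{0} = 1
g(5) = mex{0} = 1
g(6) = mex{0} = 1
g(7) = mex{0} = 1
g(8) = mex{0,1} = 2
g(9) = mex{0,1} = 2
The P-positions (g = 0) in 0..9 are 0, 1, 2, 3.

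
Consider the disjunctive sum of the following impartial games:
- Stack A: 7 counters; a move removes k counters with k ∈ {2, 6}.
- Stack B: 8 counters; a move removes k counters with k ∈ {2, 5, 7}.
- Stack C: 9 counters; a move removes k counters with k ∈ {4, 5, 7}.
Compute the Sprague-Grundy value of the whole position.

1

Grundy values for stack A (subtraction set {2, 6}):
g(0) = mex{} = 0
g(1) = mex{} = 0
g(2) = mex{0} = 1
g(3) = mex{0} = 1
g(4) = mex{1} = 0
g(5) = mex{1} = 0
g(6) = mex{0} = 1
g(7) = mex{0} = 1
So g(7) = 1.
Grundy values for stack B (subtraction set {2, 5, 7}):
k:     0  1  2  3  4  5  6  7  8
g(k):  0  0  1  1  0  2  1  3  2
So g(8) = 2.
Build the Grundy sequence for stack C with g(k) = mex{g(k−s) : s ∈ {4, 5, 7}, s ≤ k}:
g(0) = mex{} = 0
g(1) = mex{} = 0
g(2) = mex{} = 0
g(3) = mex{} = 0
g(4) = mex{0} = 1
g(5) = mex{0} = 1
g(6) = mex{0} = 1
g(7) = mex{0} = 1
g(8) = mex{0,1} = 2
g(9) = mex{0,1} = 2
So g(9) = 2.
The value of a disjunctive sum is the nim-sum of the parts.
Combined value = 1 ⊕ 2 ⊕ 2 = 1.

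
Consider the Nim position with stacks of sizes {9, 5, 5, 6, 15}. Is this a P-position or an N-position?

P-position

Bitwise XOR of the heap sizes:
  1001  (9)
  0101  (5)
  0101  (5)
  0110  (6)
  1111  (15)
  ----
  0000  (0)
The nim-sum is 0, so this is a P-position: the player to move is in a losing position under optimal play.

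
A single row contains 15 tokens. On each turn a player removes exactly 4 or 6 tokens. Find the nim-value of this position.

1

Grundy values for subtraction set {4, 6}:
k:     0  1  2  3  4  5  6  7  8  9 10 11 12 13 14 15
g(k):  0  0  0  0  1  1  1  1  2  2  0  0  0  0  1  1
So g(15) = 1.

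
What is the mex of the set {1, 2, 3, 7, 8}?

0 is not in the set, so the mex is 0.

0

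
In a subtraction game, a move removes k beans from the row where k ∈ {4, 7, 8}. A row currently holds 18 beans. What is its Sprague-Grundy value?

Build the Grundy sequence with g(k) = mex{g(k−s) : s ∈ {4, 7, 8}, s ≤ k}:
k:     0  1  2  3  4  5  6  7  8  9 10 11 12 13 14 15 16 17 18
g(k):  0  0  0  0  1  1  1  1  2  2  2  2  0  0  0  0  1  1  1
So g(18) = 1.

1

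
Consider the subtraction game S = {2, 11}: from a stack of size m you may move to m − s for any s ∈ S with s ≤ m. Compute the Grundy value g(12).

2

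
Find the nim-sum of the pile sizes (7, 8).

Nim-sum: 7 XOR 8 = 15.

15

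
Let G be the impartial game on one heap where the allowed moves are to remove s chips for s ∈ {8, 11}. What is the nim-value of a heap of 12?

1

Build the Grundy sequence with g(k) = mex{g(k−s) : s ∈ {8, 11}, s ≤ k}:
k:     0  1  2  3  4  5  6  7  8  9 10 11 12
g(k):  0  0  0  0  0  0  0  0  1  1  1  1  1
So g(12) = 1.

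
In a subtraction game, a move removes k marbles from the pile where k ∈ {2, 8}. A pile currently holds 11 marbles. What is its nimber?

0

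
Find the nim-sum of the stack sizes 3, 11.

8

In binary:
  0011  (3)
  1011  (11)
  ----
  1000  (8)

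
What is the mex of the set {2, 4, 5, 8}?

0 is not in the set, so the mex is 0.

0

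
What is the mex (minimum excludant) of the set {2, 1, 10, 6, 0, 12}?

3

The values 0, 1, 2 are all present; 3 is the first non-negative integer missing from the set.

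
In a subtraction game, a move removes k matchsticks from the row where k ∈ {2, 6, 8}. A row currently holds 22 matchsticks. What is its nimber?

2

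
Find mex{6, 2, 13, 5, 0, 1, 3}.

The values 0, 1, 2, 3 are all present; 4 is the first non-negative integer missing from the set.

4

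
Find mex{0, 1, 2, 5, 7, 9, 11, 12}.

3

The values 0, 1, 2 are all present; 3 is the first non-negative integer missing from the set.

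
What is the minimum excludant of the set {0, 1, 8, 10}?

The values 0, 1 are all present; 2 is the first non-negative integer missing from the set.

2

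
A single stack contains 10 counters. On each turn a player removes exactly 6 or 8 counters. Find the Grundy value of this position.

1

Compute g(0), g(1), … for moves {6, 8}:
k:     0  1  2  3  4  5  6  7  8  9 10
g(k):  0  0  0  0  0  0  1  1  1  1  1
So g(10) = 1.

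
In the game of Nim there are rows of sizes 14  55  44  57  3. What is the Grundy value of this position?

47

Nim-sum: 14 ^ 55 ^ 44 ^ 57 ^ 3 = 47.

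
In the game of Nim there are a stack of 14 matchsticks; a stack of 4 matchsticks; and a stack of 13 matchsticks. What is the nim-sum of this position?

Compute the nim-sum pairwise:
14 XOR 4 = 10
10 XOR 13 = 7

7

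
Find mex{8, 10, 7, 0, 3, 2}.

0 is in the set but 1 is not, so the mex is 1.

1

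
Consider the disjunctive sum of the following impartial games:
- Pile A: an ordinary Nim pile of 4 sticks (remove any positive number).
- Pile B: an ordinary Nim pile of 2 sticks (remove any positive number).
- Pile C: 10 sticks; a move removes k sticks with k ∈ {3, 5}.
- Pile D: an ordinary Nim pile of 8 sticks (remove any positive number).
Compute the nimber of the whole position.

Pile A is a plain Nim pile of size 4, so its Grundy value is 4.
Pile B is a plain Nim pile of size 2, so its Grundy value is 2.
For pile C, compute g(0), g(1), … with moves {3, 5}:
k:     0  1  2  3  4  5  6  7  8  9 10
g(k):  0  0  0  1  1  1  2  2  0  0  0
So g(10) = 0.
Pile D is a plain Nim pile of size 8, so its Grundy value is 8.
By the Sprague-Grundy theorem, the Grundy value of a sum of independent games is the XOR of the component values.
Combined value = 4 XOR 2 XOR 0 XOR 8 = 14.

14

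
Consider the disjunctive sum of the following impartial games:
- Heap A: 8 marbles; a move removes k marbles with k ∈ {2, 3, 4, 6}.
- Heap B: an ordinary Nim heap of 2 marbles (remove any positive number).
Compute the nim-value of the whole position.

2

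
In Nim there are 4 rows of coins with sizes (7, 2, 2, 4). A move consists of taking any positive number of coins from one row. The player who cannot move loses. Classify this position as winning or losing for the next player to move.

Compute the nim-sum pairwise:
7 ⊕ 2 = 5
5 ⊕ 2 = 7
7 ⊕ 4 = 3
The nim-sum is 3 ≠ 0, so this is an N-position: the player to move can win.

Winning position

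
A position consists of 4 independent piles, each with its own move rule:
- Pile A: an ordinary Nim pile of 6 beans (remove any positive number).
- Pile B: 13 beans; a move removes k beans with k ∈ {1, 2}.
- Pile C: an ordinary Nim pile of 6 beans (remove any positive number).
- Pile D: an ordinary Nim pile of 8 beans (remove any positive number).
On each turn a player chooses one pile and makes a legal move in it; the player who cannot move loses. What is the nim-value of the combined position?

9

Pile A is a plain Nim pile of size 6, so its Grundy value is 6.
Build the Grundy sequence for pile B with g(k) = mex{g(k−s) : s ∈ {1, 2}, s ≤ k}:
g(0) = mex{} = 0
g(1) = mex{0} = 1
g(2) = mex{0,1} = 2
g(3) = mex{1,2} = 0
g(4) = mex{0,2} = 1
g(5) = mex{0,1} = 2
g(6) = mex{1,2} = 0
g(7) = mex{0,2} = 1
g(8) = mex{0,1} = 2
g(9) = mex{1,2} = 0
g(10) = mex{0,2} = 1
g(11) = mex{0,1} = 2
g(12) = mex{1,2} = 0
g(13) = mex{0,2} = 1
So g(13) = 1.
Pile C is a plain Nim pile of size 6, so its Grundy value is 6.
Pile D is a plain Nim pile of size 8, so its Grundy value is 8.
By the Sprague-Grundy theorem, the Grundy value of a sum of independent games is the XOR of the component values.
Combined value = 6 XOR 1 XOR 6 XOR 8 = 9.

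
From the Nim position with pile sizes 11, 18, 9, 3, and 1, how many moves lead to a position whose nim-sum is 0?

1

Write each in binary and XOR column by column:
  01011  (11)
  10010  (18)
  01001  (9)
  00011  (3)
  00001  (1)
  -----
  10010  (18)
The overall nim-sum is X = 18. A pile of size p has a winning move iff p XOR X < p (reduce it to p XOR X).
  11: 11 XOR 18 = 25 ≥ 11 — no move.
  18: 18 XOR 18 = 0 < 18 — winning move (to 0).
  9: 9 XOR 18 = 27 ≥ 9 — no move.
  3: 3 XOR 18 = 17 ≥ 3 — no move.
  1: 1 XOR 18 = 19 ≥ 1 — no move.
That gives 1 winning move.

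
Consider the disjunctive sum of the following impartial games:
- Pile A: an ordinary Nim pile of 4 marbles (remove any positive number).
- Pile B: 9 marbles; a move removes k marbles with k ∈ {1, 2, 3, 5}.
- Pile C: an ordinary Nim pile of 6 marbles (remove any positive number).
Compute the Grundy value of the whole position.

3

Pile A is a plain Nim pile of size 4, so its Grundy value is 4.
For pile B, compute g(0), g(1), … with moves {1, 2, 3, 5}:
g(0) = mex{} = 0
g(1) = mex{0} = 1
g(2) = mex{0,1} = 2
g(3) = mex{0,1,2} = 3
g(4) = mex{1,2,3} = 0
g(5) = mex{0,2,3} = 1
g(6) = mex{0,1,3} = 2
g(7) = mex{0,1,2} = 3
g(8) = mex{1,2,3} = 0
g(9) = mex{0,2,3} = 1
So g(9) = 1.
Pile C is a plain Nim pile of size 6, so its Grundy value is 6.
By the Sprague-Grundy theorem, the Grundy value of a sum of independent games is the XOR of the component values.
Combined value = 4 ⊕ 1 ⊕ 6 = 3.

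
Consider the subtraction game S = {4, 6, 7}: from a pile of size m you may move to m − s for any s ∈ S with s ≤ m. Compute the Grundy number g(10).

2

Grundy values for subtraction set {4, 6, 7}:
k:     0  1  2  3  4  5  6  7  8  9 10
g(k):  0  0  0  0  1  1  1  1  2  2  2
So g(10) = 2.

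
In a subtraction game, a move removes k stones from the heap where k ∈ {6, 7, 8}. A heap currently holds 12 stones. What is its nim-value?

Build the Grundy sequence with g(k) = mex{g(k−s) : s ∈ {6, 7, 8}, s ≤ k}:
g(0) = mex{} = 0
g(1) = mex{} = 0
g(2) = mex{} = 0
g(3) = mex{} = 0
g(4) = mex{} = 0
g(5) = mex{} = 0
g(6) = mex{0} = 1
g(7) = mex{0} = 1
g(8) = mex{0} = 1
g(9) = mex{0} = 1
g(10) = mex{0} = 1
g(11) = mex{0} = 1
g(12) = mex{0,1} = 2
So g(12) = 2.

2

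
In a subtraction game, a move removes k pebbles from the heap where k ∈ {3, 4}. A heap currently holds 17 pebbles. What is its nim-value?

1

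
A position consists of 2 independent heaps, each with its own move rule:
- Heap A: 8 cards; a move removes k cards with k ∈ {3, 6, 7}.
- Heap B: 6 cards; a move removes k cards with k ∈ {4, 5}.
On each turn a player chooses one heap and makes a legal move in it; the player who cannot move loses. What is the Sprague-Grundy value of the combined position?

3

Grundy values for heap A (subtraction set {3, 6, 7}):
k:     0  1  2  3  4  5  6  7  8
g(k):  0  0  0  1  1  1  2  2  2
So g(8) = 2.
Grundy values for heap B (subtraction set {4, 5}):
k:     0  1  2  3  4  5  6
g(k):  0  0  0  0  1  1  1
So g(6) = 1.
The value of a disjunctive sum is the nim-sum of the parts.
Combined value = 2 XOR 1 = 3.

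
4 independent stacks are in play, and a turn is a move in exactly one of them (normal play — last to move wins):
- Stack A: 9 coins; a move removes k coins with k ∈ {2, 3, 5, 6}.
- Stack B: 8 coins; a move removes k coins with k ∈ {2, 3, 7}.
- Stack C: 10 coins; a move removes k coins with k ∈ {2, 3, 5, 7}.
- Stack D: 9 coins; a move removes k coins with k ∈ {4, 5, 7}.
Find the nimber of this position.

3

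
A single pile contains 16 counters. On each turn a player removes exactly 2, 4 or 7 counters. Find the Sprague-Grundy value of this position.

Build the Grundy sequence with g(k) = mex{g(k−s) : s ∈ {2, 4, 7}, s ≤ k}:
k:     0  1  2  3  4  5  6  7  8  9 10 11 12 13 14 15 16
g(k):  0  0  1  1  2  2  0  3  1  0  2  1  0  2  1  0  2
So g(16) = 2.

2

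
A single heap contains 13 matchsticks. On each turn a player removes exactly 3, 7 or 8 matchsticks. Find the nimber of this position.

Grundy values for subtraction set {3, 7, 8}:
k:     0  1  2  3  4  5  6  7  8  9 10 11 12 13
g(k):  0  0  0  1  1  1  0  2  2  1  3  0  0  2
So g(13) = 2.

2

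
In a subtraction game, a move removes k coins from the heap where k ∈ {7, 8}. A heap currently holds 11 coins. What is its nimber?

Build the Grundy sequence with g(k) = mex{g(k−s) : s ∈ {7, 8}, s ≤ k}:
k:     0  1  2  3  4  5  6  7  8  9 10 11
g(k):  0  0  0  0  0  0  0  1  1  1  1  1
So g(11) = 1.

1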